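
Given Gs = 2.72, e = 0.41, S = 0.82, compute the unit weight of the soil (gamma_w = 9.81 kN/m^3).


Using gamma = gamma_w * (Gs + S*e) / (1 + e)
Numerator: Gs + S*e = 2.72 + 0.82*0.41 = 3.0562
Denominator: 1 + e = 1 + 0.41 = 1.41
gamma = 9.81 * 3.0562 / 1.41
gamma = 21.263 kN/m^3


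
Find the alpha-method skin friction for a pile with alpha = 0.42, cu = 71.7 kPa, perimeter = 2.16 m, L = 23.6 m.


Using Qs = alpha * cu * perimeter * L
Qs = 0.42 * 71.7 * 2.16 * 23.6
Qs = 1535.09 kN


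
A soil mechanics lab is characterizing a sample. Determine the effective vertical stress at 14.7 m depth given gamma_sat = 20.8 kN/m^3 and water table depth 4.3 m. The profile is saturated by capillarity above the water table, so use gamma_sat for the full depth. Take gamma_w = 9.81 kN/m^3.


Total stress = gamma_sat * depth
sigma = 20.8 * 14.7 = 305.76 kPa
Pore water pressure u = gamma_w * (depth - d_wt)
u = 9.81 * (14.7 - 4.3) = 102.024 kPa
Effective stress = sigma - u
sigma' = 305.76 - 102.024 = 203.74 kPa


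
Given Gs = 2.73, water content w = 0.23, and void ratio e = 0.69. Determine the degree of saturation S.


Result: 0.91

Derivation:
Using S = Gs * w / e
S = 2.73 * 0.23 / 0.69
S = 0.91


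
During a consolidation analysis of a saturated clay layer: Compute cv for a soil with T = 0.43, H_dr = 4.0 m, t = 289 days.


Result: 0.02381 m^2/day

Derivation:
Using cv = T * H_dr^2 / t
H_dr^2 = 4.0^2 = 16.0
cv = 0.43 * 16.0 / 289
cv = 0.02381 m^2/day


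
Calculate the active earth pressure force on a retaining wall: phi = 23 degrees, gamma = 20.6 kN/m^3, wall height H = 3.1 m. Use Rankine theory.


Compute active earth pressure coefficient:
Ka = tan^2(45 - phi/2) = tan^2(33.5) = 0.438092
Compute active force:
Pa = 0.5 * Ka * gamma * H^2
Pa = 0.5 * 0.438092 * 20.6 * 3.1^2
Pa = 43.36 kN/m


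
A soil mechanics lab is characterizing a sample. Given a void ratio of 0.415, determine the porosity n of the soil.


Result: 0.2933

Derivation:
Using the relation n = e / (1 + e)
n = 0.415 / (1 + 0.415)
n = 0.415 / 1.415
n = 0.2933


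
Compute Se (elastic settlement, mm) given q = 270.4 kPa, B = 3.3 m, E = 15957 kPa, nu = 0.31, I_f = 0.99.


Using Se = q * B * (1 - nu^2) * I_f / E
1 - nu^2 = 1 - 0.31^2 = 0.9039
Se = 270.4 * 3.3 * 0.9039 * 0.99 / 15957
Se = 0.050041 m
Convert to mm: Se = 0.050041 * 1000 = 50.041 mm


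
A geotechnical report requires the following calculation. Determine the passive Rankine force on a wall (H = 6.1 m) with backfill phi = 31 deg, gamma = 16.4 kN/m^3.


Compute passive earth pressure coefficient:
Kp = tan^2(45 + phi/2) = tan^2(60.5) = 3.124035
Compute passive force:
Pp = 0.5 * Kp * gamma * H^2
Pp = 0.5 * 3.124035 * 16.4 * 6.1^2
Pp = 953.21 kN/m


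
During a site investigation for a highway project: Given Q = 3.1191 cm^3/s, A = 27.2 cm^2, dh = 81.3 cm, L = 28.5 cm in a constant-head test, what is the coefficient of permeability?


Result: 0.040199 cm/s

Derivation:
Compute hydraulic gradient:
i = dh / L = 81.3 / 28.5 = 2.85263
Then apply Darcy's law:
k = Q / (A * i)
k = 3.1191 / (27.2 * 2.85263)
k = 3.1191 / 77.5916
k = 0.040199 cm/s


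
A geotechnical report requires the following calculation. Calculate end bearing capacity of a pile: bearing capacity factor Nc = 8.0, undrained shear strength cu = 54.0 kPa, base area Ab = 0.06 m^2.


Result: 25.92 kN

Derivation:
Using Qb = Nc * cu * Ab
Qb = 8.0 * 54.0 * 0.06
Qb = 25.92 kN


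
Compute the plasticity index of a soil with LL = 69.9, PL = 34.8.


Using PI = LL - PL
PI = 69.9 - 34.8
PI = 35.1


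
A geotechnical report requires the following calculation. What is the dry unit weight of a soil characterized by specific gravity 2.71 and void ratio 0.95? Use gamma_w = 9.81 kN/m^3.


Result: 13.633 kN/m^3

Derivation:
Using gamma_d = Gs * gamma_w / (1 + e)
gamma_d = 2.71 * 9.81 / (1 + 0.95)
gamma_d = 2.71 * 9.81 / 1.95
gamma_d = 13.633 kN/m^3


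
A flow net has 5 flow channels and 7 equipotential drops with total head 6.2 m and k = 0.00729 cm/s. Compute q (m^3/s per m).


Result: 0.0003228 m^3/s per m

Derivation:
Convert k to m/s for unit consistency with H:
k = 0.00729 cm/s = 0.00729 / 100 m/s = 7.29e-05 m/s
Using q = k * H * Nf / Nd
Nf / Nd = 5 / 7 = 0.7143
q = 7.29e-05 * 6.2 * 0.7143
q = 0.0003228 m^3/s per m


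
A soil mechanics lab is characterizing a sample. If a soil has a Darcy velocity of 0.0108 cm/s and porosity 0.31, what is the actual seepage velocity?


Using v_s = v_d / n
v_s = 0.0108 / 0.31
v_s = 0.03484 cm/s


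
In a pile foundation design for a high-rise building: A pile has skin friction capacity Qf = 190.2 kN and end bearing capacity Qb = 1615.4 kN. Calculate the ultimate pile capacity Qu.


Result: 1805.6 kN

Derivation:
Using Qu = Qf + Qb
Qu = 190.2 + 1615.4
Qu = 1805.6 kN


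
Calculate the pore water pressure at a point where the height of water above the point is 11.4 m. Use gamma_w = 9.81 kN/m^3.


Result: 111.83 kPa

Derivation:
Using u = gamma_w * h_w
u = 9.81 * 11.4
u = 111.83 kPa


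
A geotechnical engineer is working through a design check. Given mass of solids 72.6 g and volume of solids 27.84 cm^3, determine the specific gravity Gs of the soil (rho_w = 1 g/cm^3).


Using Gs = m_s / (V_s * rho_w)
Since rho_w = 1 g/cm^3:
Gs = 72.6 / 27.84
Gs = 2.608


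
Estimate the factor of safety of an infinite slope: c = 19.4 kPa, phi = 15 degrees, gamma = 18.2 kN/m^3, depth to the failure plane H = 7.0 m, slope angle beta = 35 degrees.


Using Fs = c / (gamma*H*sin(beta)*cos(beta)) + tan(phi)/tan(beta)
Cohesion contribution = 19.4 / (18.2*7.0*sin(35)*cos(35))
Cohesion contribution = 0.324098
Friction contribution = tan(15)/tan(35) = 0.382671
Fs = 0.324098 + 0.382671
Fs = 0.707


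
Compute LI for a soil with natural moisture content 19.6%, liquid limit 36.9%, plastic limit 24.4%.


Result: -0.384

Derivation:
First compute the plasticity index:
PI = LL - PL = 36.9 - 24.4 = 12.5
Then compute the liquidity index:
LI = (w - PL) / PI
LI = (19.6 - 24.4) / 12.5
LI = -0.384


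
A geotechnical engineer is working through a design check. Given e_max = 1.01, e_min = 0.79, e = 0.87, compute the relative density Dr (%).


Using Dr = (e_max - e) / (e_max - e_min) * 100
e_max - e = 1.01 - 0.87 = 0.14
e_max - e_min = 1.01 - 0.79 = 0.22
Dr = 0.14 / 0.22 * 100
Dr = 63.64 %


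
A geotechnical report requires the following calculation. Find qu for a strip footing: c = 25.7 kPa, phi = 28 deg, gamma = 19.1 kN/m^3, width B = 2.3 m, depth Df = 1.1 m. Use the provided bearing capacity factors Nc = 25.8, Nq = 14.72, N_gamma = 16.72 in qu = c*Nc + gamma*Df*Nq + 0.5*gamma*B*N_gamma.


Compute qu = c*Nc + gamma*Df*Nq + 0.5*gamma*B*N_gamma
Term 1: 25.7 * 25.8 = 663.06
Term 2: 19.1 * 1.1 * 14.72 = 309.2672
Term 3: 0.5 * 19.1 * 2.3 * 16.72 = 367.2548
qu = 663.06 + 309.2672 + 367.2548
qu = 1339.58 kPa


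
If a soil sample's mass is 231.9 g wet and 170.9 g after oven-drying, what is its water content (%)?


Result: 35.69 %

Derivation:
Using w = (m_wet - m_dry) / m_dry * 100
m_wet - m_dry = 231.9 - 170.9 = 61.0 g
w = 61.0 / 170.9 * 100
w = 35.69 %


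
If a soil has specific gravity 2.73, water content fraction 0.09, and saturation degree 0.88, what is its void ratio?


Using the relation e = Gs * w / S
e = 2.73 * 0.09 / 0.88
e = 0.2792


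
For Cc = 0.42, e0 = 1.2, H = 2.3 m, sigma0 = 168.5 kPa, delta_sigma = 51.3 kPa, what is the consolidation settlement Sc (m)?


Result: 0.0507 m

Derivation:
Using Sc = Cc * H / (1 + e0) * log10((sigma0 + delta_sigma) / sigma0)
Stress ratio = (168.5 + 51.3) / 168.5 = 1.30445
log10(1.30445) = 0.115428
Cc * H / (1 + e0) = 0.42 * 2.3 / (1 + 1.2) = 0.439091
Sc = 0.439091 * 0.115428
Sc = 0.0507 m


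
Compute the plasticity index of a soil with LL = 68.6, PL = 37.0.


Result: 31.6

Derivation:
Using PI = LL - PL
PI = 68.6 - 37.0
PI = 31.6


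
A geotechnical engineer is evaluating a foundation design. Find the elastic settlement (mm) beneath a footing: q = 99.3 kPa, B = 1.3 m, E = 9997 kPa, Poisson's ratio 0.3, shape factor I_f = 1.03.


Using Se = q * B * (1 - nu^2) * I_f / E
1 - nu^2 = 1 - 0.3^2 = 0.91
Se = 99.3 * 1.3 * 0.91 * 1.03 / 9997
Se = 0.012103 m
Convert to mm: Se = 0.012103 * 1000 = 12.103 mm


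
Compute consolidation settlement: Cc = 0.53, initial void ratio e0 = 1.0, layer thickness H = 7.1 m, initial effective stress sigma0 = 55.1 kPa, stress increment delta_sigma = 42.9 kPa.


Result: 0.4705 m

Derivation:
Using Sc = Cc * H / (1 + e0) * log10((sigma0 + delta_sigma) / sigma0)
Stress ratio = (55.1 + 42.9) / 55.1 = 1.77858
log10(1.77858) = 0.250074
Cc * H / (1 + e0) = 0.53 * 7.1 / (1 + 1.0) = 1.8815
Sc = 1.8815 * 0.250074
Sc = 0.4705 m


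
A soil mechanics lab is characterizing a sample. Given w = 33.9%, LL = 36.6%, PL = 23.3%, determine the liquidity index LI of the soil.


First compute the plasticity index:
PI = LL - PL = 36.6 - 23.3 = 13.3
Then compute the liquidity index:
LI = (w - PL) / PI
LI = (33.9 - 23.3) / 13.3
LI = 0.797


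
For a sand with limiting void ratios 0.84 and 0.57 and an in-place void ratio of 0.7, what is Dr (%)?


Result: 51.85 %

Derivation:
Using Dr = (e_max - e) / (e_max - e_min) * 100
e_max - e = 0.84 - 0.7 = 0.14
e_max - e_min = 0.84 - 0.57 = 0.27
Dr = 0.14 / 0.27 * 100
Dr = 51.85 %


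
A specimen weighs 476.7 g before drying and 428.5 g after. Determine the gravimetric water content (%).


Using w = (m_wet - m_dry) / m_dry * 100
m_wet - m_dry = 476.7 - 428.5 = 48.2 g
w = 48.2 / 428.5 * 100
w = 11.25 %


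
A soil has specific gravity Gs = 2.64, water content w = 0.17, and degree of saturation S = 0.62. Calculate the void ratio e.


Using the relation e = Gs * w / S
e = 2.64 * 0.17 / 0.62
e = 0.7239


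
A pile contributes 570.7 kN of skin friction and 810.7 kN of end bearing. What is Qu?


Using Qu = Qf + Qb
Qu = 570.7 + 810.7
Qu = 1381.4 kN


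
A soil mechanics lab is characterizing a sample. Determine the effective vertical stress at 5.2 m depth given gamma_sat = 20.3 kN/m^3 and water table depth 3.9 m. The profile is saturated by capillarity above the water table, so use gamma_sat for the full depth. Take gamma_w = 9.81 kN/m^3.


Result: 92.81 kPa

Derivation:
Total stress = gamma_sat * depth
sigma = 20.3 * 5.2 = 105.56 kPa
Pore water pressure u = gamma_w * (depth - d_wt)
u = 9.81 * (5.2 - 3.9) = 12.753 kPa
Effective stress = sigma - u
sigma' = 105.56 - 12.753 = 92.81 kPa


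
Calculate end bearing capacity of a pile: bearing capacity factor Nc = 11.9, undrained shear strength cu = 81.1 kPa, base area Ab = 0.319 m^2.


Result: 307.86 kN

Derivation:
Using Qb = Nc * cu * Ab
Qb = 11.9 * 81.1 * 0.319
Qb = 307.86 kN


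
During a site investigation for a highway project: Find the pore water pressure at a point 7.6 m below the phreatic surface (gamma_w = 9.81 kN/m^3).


Using u = gamma_w * h_w
u = 9.81 * 7.6
u = 74.56 kPa


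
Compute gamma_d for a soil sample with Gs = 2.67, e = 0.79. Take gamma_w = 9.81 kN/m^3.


Using gamma_d = Gs * gamma_w / (1 + e)
gamma_d = 2.67 * 9.81 / (1 + 0.79)
gamma_d = 2.67 * 9.81 / 1.79
gamma_d = 14.633 kN/m^3


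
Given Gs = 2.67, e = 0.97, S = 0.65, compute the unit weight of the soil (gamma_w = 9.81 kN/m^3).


Result: 16.435 kN/m^3

Derivation:
Using gamma = gamma_w * (Gs + S*e) / (1 + e)
Numerator: Gs + S*e = 2.67 + 0.65*0.97 = 3.3005
Denominator: 1 + e = 1 + 0.97 = 1.97
gamma = 9.81 * 3.3005 / 1.97
gamma = 16.435 kN/m^3


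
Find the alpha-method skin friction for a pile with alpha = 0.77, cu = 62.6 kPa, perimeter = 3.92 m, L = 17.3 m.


Using Qs = alpha * cu * perimeter * L
Qs = 0.77 * 62.6 * 3.92 * 17.3
Qs = 3268.87 kN


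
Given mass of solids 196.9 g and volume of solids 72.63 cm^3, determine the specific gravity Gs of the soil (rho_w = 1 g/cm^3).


Using Gs = m_s / (V_s * rho_w)
Since rho_w = 1 g/cm^3:
Gs = 196.9 / 72.63
Gs = 2.711


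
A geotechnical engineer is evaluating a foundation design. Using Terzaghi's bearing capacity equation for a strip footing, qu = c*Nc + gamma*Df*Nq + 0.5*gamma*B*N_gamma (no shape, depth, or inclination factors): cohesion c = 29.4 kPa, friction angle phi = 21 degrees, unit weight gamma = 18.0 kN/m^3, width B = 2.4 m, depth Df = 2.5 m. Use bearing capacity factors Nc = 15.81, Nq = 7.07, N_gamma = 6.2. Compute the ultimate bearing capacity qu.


Compute qu = c*Nc + gamma*Df*Nq + 0.5*gamma*B*N_gamma
Term 1: 29.4 * 15.81 = 464.814
Term 2: 18.0 * 2.5 * 7.07 = 318.15
Term 3: 0.5 * 18.0 * 2.4 * 6.2 = 133.92
qu = 464.814 + 318.15 + 133.92
qu = 916.88 kPa


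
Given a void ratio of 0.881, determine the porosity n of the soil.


Result: 0.4684

Derivation:
Using the relation n = e / (1 + e)
n = 0.881 / (1 + 0.881)
n = 0.881 / 1.881
n = 0.4684


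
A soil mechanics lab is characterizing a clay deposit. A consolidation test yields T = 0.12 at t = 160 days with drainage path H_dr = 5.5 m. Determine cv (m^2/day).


Result: 0.02269 m^2/day

Derivation:
Using cv = T * H_dr^2 / t
H_dr^2 = 5.5^2 = 30.25
cv = 0.12 * 30.25 / 160
cv = 0.02269 m^2/day


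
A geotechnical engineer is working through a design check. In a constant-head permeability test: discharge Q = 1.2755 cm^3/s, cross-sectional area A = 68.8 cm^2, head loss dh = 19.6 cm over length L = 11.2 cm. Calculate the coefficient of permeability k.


Compute hydraulic gradient:
i = dh / L = 19.6 / 11.2 = 1.75
Then apply Darcy's law:
k = Q / (A * i)
k = 1.2755 / (68.8 * 1.75)
k = 1.2755 / 120.4
k = 0.010594 cm/s


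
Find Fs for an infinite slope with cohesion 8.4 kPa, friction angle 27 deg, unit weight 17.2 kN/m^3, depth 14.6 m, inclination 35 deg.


Using Fs = c / (gamma*H*sin(beta)*cos(beta)) + tan(phi)/tan(beta)
Cohesion contribution = 8.4 / (17.2*14.6*sin(35)*cos(35))
Cohesion contribution = 0.0711938
Friction contribution = tan(27)/tan(35) = 0.727678
Fs = 0.0711938 + 0.727678
Fs = 0.799


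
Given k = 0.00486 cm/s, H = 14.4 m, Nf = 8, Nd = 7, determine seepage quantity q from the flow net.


Convert k to m/s for unit consistency with H:
k = 0.00486 cm/s = 0.00486 / 100 m/s = 4.86e-05 m/s
Using q = k * H * Nf / Nd
Nf / Nd = 8 / 7 = 1.1429
q = 4.86e-05 * 14.4 * 1.1429
q = 0.0007998 m^3/s per m


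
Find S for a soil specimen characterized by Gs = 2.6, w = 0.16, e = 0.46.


Using S = Gs * w / e
S = 2.6 * 0.16 / 0.46
S = 0.9043


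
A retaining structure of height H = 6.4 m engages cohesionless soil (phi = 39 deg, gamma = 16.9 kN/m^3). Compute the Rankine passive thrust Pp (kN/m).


Result: 1521.33 kN/m

Derivation:
Compute passive earth pressure coefficient:
Kp = tan^2(45 + phi/2) = tan^2(64.5) = 4.395495
Compute passive force:
Pp = 0.5 * Kp * gamma * H^2
Pp = 0.5 * 4.395495 * 16.9 * 6.4^2
Pp = 1521.33 kN/m


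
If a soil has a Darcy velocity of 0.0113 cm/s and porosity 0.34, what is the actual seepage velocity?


Using v_s = v_d / n
v_s = 0.0113 / 0.34
v_s = 0.03324 cm/s


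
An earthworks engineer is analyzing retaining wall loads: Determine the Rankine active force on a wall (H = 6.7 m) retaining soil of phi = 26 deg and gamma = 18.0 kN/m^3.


Result: 157.75 kN/m

Derivation:
Compute active earth pressure coefficient:
Ka = tan^2(45 - phi/2) = tan^2(32.0) = 0.390462
Compute active force:
Pa = 0.5 * Ka * gamma * H^2
Pa = 0.5 * 0.390462 * 18.0 * 6.7^2
Pa = 157.75 kN/m


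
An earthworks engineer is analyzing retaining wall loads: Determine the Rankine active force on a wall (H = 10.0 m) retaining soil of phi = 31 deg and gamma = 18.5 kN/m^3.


Result: 296.09 kN/m

Derivation:
Compute active earth pressure coefficient:
Ka = tan^2(45 - phi/2) = tan^2(29.5) = 0.320099
Compute active force:
Pa = 0.5 * Ka * gamma * H^2
Pa = 0.5 * 0.320099 * 18.5 * 10.0^2
Pa = 296.09 kN/m


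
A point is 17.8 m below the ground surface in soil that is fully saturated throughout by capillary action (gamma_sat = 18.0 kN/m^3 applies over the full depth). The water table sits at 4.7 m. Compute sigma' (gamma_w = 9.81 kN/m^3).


Result: 191.89 kPa

Derivation:
Total stress = gamma_sat * depth
sigma = 18.0 * 17.8 = 320.4 kPa
Pore water pressure u = gamma_w * (depth - d_wt)
u = 9.81 * (17.8 - 4.7) = 128.511 kPa
Effective stress = sigma - u
sigma' = 320.4 - 128.511 = 191.89 kPa


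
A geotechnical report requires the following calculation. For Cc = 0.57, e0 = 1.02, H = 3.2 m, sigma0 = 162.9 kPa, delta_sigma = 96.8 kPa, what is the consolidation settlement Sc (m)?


Result: 0.1829 m

Derivation:
Using Sc = Cc * H / (1 + e0) * log10((sigma0 + delta_sigma) / sigma0)
Stress ratio = (162.9 + 96.8) / 162.9 = 1.59423
log10(1.59423) = 0.202551
Cc * H / (1 + e0) = 0.57 * 3.2 / (1 + 1.02) = 0.90297
Sc = 0.90297 * 0.202551
Sc = 0.1829 m


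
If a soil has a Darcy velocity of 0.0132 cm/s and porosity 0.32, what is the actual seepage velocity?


Result: 0.04125 cm/s

Derivation:
Using v_s = v_d / n
v_s = 0.0132 / 0.32
v_s = 0.04125 cm/s


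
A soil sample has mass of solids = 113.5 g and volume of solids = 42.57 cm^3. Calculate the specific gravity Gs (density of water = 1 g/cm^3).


Using Gs = m_s / (V_s * rho_w)
Since rho_w = 1 g/cm^3:
Gs = 113.5 / 42.57
Gs = 2.666


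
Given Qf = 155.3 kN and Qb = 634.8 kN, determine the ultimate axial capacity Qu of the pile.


Result: 790.1 kN

Derivation:
Using Qu = Qf + Qb
Qu = 155.3 + 634.8
Qu = 790.1 kN


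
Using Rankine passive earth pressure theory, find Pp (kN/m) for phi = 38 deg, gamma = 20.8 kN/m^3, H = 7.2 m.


Result: 2266.39 kN/m

Derivation:
Compute passive earth pressure coefficient:
Kp = tan^2(45 + phi/2) = tan^2(64.0) = 4.203746
Compute passive force:
Pp = 0.5 * Kp * gamma * H^2
Pp = 0.5 * 4.203746 * 20.8 * 7.2^2
Pp = 2266.39 kN/m


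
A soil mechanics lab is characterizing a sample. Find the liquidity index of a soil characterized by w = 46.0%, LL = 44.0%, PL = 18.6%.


First compute the plasticity index:
PI = LL - PL = 44.0 - 18.6 = 25.4
Then compute the liquidity index:
LI = (w - PL) / PI
LI = (46.0 - 18.6) / 25.4
LI = 1.079


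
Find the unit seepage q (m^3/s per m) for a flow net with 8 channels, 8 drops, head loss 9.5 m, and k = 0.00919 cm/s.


Result: 0.000873 m^3/s per m

Derivation:
Convert k to m/s for unit consistency with H:
k = 0.00919 cm/s = 0.00919 / 100 m/s = 9.19e-05 m/s
Using q = k * H * Nf / Nd
Nf / Nd = 8 / 8 = 1.0
q = 9.19e-05 * 9.5 * 1.0
q = 0.000873 m^3/s per m


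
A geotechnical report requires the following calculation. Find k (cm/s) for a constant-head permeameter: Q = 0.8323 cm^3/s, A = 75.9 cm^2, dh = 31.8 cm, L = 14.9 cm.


Compute hydraulic gradient:
i = dh / L = 31.8 / 14.9 = 2.13423
Then apply Darcy's law:
k = Q / (A * i)
k = 0.8323 / (75.9 * 2.13423)
k = 0.8323 / 161.988
k = 0.005138 cm/s


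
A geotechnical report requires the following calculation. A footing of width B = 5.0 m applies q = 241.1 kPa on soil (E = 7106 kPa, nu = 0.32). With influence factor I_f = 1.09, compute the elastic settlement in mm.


Using Se = q * B * (1 - nu^2) * I_f / E
1 - nu^2 = 1 - 0.32^2 = 0.8976
Se = 241.1 * 5.0 * 0.8976 * 1.09 / 7106
Se = 0.165978 m
Convert to mm: Se = 0.165978 * 1000 = 165.978 mm


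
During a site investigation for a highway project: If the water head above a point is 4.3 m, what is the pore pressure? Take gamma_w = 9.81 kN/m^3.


Result: 42.18 kPa

Derivation:
Using u = gamma_w * h_w
u = 9.81 * 4.3
u = 42.18 kPa


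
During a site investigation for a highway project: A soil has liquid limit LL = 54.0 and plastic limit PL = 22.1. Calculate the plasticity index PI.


Result: 31.9

Derivation:
Using PI = LL - PL
PI = 54.0 - 22.1
PI = 31.9


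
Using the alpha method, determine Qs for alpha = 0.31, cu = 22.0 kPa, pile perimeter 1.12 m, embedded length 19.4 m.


Result: 148.18 kN

Derivation:
Using Qs = alpha * cu * perimeter * L
Qs = 0.31 * 22.0 * 1.12 * 19.4
Qs = 148.18 kN


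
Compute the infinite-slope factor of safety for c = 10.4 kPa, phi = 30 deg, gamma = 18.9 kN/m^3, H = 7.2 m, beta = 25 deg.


Using Fs = c / (gamma*H*sin(beta)*cos(beta)) + tan(phi)/tan(beta)
Cohesion contribution = 10.4 / (18.9*7.2*sin(25)*cos(25))
Cohesion contribution = 0.199533
Friction contribution = tan(30)/tan(25) = 1.23813
Fs = 0.199533 + 1.23813
Fs = 1.438


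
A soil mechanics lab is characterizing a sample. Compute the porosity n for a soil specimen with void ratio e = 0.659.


Using the relation n = e / (1 + e)
n = 0.659 / (1 + 0.659)
n = 0.659 / 1.659
n = 0.3972


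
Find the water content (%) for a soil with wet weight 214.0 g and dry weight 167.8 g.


Result: 27.53 %

Derivation:
Using w = (m_wet - m_dry) / m_dry * 100
m_wet - m_dry = 214.0 - 167.8 = 46.2 g
w = 46.2 / 167.8 * 100
w = 27.53 %


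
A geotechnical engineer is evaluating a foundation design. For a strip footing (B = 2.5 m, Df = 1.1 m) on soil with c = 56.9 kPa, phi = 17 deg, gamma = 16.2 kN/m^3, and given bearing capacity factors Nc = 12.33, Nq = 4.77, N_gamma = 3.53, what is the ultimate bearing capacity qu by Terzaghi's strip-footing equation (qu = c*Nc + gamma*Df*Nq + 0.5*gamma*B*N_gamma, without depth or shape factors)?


Compute qu = c*Nc + gamma*Df*Nq + 0.5*gamma*B*N_gamma
Term 1: 56.9 * 12.33 = 701.577
Term 2: 16.2 * 1.1 * 4.77 = 85.0014
Term 3: 0.5 * 16.2 * 2.5 * 3.53 = 71.4825
qu = 701.577 + 85.0014 + 71.4825
qu = 858.06 kPa


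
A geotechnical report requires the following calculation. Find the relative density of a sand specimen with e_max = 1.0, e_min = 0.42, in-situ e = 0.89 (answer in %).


Using Dr = (e_max - e) / (e_max - e_min) * 100
e_max - e = 1.0 - 0.89 = 0.11
e_max - e_min = 1.0 - 0.42 = 0.58
Dr = 0.11 / 0.58 * 100
Dr = 18.97 %


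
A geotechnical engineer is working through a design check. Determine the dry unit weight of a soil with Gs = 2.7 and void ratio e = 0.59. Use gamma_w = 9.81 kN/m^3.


Result: 16.658 kN/m^3

Derivation:
Using gamma_d = Gs * gamma_w / (1 + e)
gamma_d = 2.7 * 9.81 / (1 + 0.59)
gamma_d = 2.7 * 9.81 / 1.59
gamma_d = 16.658 kN/m^3


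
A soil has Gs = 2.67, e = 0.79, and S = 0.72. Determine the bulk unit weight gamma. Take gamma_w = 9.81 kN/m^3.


Result: 17.75 kN/m^3

Derivation:
Using gamma = gamma_w * (Gs + S*e) / (1 + e)
Numerator: Gs + S*e = 2.67 + 0.72*0.79 = 3.2388
Denominator: 1 + e = 1 + 0.79 = 1.79
gamma = 9.81 * 3.2388 / 1.79
gamma = 17.75 kN/m^3


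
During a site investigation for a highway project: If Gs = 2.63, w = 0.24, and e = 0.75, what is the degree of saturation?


Result: 0.8416

Derivation:
Using S = Gs * w / e
S = 2.63 * 0.24 / 0.75
S = 0.8416


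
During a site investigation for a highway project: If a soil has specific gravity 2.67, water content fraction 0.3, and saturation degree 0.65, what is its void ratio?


Result: 1.2323

Derivation:
Using the relation e = Gs * w / S
e = 2.67 * 0.3 / 0.65
e = 1.2323


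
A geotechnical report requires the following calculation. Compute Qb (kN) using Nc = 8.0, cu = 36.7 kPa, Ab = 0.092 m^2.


Result: 27.01 kN

Derivation:
Using Qb = Nc * cu * Ab
Qb = 8.0 * 36.7 * 0.092
Qb = 27.01 kN


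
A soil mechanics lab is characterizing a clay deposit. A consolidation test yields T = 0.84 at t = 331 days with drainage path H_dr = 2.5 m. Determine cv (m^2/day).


Using cv = T * H_dr^2 / t
H_dr^2 = 2.5^2 = 6.25
cv = 0.84 * 6.25 / 331
cv = 0.01586 m^2/day


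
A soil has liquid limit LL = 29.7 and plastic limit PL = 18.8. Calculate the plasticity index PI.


Result: 10.9

Derivation:
Using PI = LL - PL
PI = 29.7 - 18.8
PI = 10.9


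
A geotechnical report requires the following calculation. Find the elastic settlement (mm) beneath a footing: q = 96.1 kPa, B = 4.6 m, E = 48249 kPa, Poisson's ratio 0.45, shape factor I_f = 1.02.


Result: 7.453 mm

Derivation:
Using Se = q * B * (1 - nu^2) * I_f / E
1 - nu^2 = 1 - 0.45^2 = 0.7975
Se = 96.1 * 4.6 * 0.7975 * 1.02 / 48249
Se = 0.007453 m
Convert to mm: Se = 0.007453 * 1000 = 7.453 mm


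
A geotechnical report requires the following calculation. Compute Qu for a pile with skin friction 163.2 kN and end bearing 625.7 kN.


Using Qu = Qf + Qb
Qu = 163.2 + 625.7
Qu = 788.9 kN


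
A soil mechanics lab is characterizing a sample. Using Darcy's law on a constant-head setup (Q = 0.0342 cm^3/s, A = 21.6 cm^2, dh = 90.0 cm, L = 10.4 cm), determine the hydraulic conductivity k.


Compute hydraulic gradient:
i = dh / L = 90.0 / 10.4 = 8.65385
Then apply Darcy's law:
k = Q / (A * i)
k = 0.0342 / (21.6 * 8.65385)
k = 0.0342 / 186.923
k = 0.000183 cm/s


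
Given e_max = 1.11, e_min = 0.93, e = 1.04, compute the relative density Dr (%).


Using Dr = (e_max - e) / (e_max - e_min) * 100
e_max - e = 1.11 - 1.04 = 0.07
e_max - e_min = 1.11 - 0.93 = 0.18
Dr = 0.07 / 0.18 * 100
Dr = 38.89 %


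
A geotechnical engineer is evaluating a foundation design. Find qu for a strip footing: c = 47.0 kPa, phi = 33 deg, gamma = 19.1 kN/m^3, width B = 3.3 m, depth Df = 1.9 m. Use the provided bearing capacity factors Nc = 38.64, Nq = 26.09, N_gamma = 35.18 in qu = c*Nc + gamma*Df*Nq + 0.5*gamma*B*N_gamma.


Compute qu = c*Nc + gamma*Df*Nq + 0.5*gamma*B*N_gamma
Term 1: 47.0 * 38.64 = 1816.08
Term 2: 19.1 * 1.9 * 26.09 = 946.8061
Term 3: 0.5 * 19.1 * 3.3 * 35.18 = 1108.6977
qu = 1816.08 + 946.8061 + 1108.6977
qu = 3871.58 kPa


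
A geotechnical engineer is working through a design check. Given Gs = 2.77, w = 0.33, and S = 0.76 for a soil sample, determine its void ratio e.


Result: 1.2028

Derivation:
Using the relation e = Gs * w / S
e = 2.77 * 0.33 / 0.76
e = 1.2028


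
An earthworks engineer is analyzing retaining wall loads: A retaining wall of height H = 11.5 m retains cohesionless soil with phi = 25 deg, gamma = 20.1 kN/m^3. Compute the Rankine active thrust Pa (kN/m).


Compute active earth pressure coefficient:
Ka = tan^2(45 - phi/2) = tan^2(32.5) = 0.405859
Compute active force:
Pa = 0.5 * Ka * gamma * H^2
Pa = 0.5 * 0.405859 * 20.1 * 11.5^2
Pa = 539.43 kN/m


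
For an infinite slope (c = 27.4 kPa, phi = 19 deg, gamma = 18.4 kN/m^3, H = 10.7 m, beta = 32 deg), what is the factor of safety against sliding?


Using Fs = c / (gamma*H*sin(beta)*cos(beta)) + tan(phi)/tan(beta)
Cohesion contribution = 27.4 / (18.4*10.7*sin(32)*cos(32))
Cohesion contribution = 0.309684
Friction contribution = tan(19)/tan(32) = 0.551039
Fs = 0.309684 + 0.551039
Fs = 0.861


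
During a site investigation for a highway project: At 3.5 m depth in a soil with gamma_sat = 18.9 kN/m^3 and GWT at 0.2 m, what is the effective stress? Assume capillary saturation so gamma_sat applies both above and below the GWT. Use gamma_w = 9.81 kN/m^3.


Total stress = gamma_sat * depth
sigma = 18.9 * 3.5 = 66.15 kPa
Pore water pressure u = gamma_w * (depth - d_wt)
u = 9.81 * (3.5 - 0.2) = 32.373 kPa
Effective stress = sigma - u
sigma' = 66.15 - 32.373 = 33.78 kPa


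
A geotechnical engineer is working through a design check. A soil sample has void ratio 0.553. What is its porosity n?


Using the relation n = e / (1 + e)
n = 0.553 / (1 + 0.553)
n = 0.553 / 1.553
n = 0.3561


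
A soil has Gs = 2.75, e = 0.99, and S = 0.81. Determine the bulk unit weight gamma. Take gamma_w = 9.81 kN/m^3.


Result: 17.51 kN/m^3

Derivation:
Using gamma = gamma_w * (Gs + S*e) / (1 + e)
Numerator: Gs + S*e = 2.75 + 0.81*0.99 = 3.5519
Denominator: 1 + e = 1 + 0.99 = 1.99
gamma = 9.81 * 3.5519 / 1.99
gamma = 17.51 kN/m^3


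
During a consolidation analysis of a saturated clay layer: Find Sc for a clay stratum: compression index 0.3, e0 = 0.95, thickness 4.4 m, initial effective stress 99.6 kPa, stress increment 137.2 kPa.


Using Sc = Cc * H / (1 + e0) * log10((sigma0 + delta_sigma) / sigma0)
Stress ratio = (99.6 + 137.2) / 99.6 = 2.37751
log10(2.37751) = 0.376122
Cc * H / (1 + e0) = 0.3 * 4.4 / (1 + 0.95) = 0.676923
Sc = 0.676923 * 0.376122
Sc = 0.2546 m


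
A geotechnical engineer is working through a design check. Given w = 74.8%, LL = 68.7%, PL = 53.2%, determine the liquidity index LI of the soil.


First compute the plasticity index:
PI = LL - PL = 68.7 - 53.2 = 15.5
Then compute the liquidity index:
LI = (w - PL) / PI
LI = (74.8 - 53.2) / 15.5
LI = 1.394


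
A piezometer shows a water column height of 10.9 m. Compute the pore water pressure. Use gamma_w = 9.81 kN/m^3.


Using u = gamma_w * h_w
u = 9.81 * 10.9
u = 106.93 kPa


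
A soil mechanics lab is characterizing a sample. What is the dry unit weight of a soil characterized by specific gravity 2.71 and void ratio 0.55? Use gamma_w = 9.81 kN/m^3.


Result: 17.152 kN/m^3

Derivation:
Using gamma_d = Gs * gamma_w / (1 + e)
gamma_d = 2.71 * 9.81 / (1 + 0.55)
gamma_d = 2.71 * 9.81 / 1.55
gamma_d = 17.152 kN/m^3


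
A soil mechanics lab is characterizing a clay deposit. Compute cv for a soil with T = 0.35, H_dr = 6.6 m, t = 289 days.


Using cv = T * H_dr^2 / t
H_dr^2 = 6.6^2 = 43.56
cv = 0.35 * 43.56 / 289
cv = 0.05275 m^2/day


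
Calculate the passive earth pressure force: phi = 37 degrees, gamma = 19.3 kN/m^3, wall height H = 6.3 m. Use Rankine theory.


Compute passive earth pressure coefficient:
Kp = tan^2(45 + phi/2) = tan^2(63.5) = 4.022791
Compute passive force:
Pp = 0.5 * Kp * gamma * H^2
Pp = 0.5 * 4.022791 * 19.3 * 6.3^2
Pp = 1540.76 kN/m


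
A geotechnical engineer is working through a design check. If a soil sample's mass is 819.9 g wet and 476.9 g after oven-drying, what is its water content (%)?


Using w = (m_wet - m_dry) / m_dry * 100
m_wet - m_dry = 819.9 - 476.9 = 343.0 g
w = 343.0 / 476.9 * 100
w = 71.92 %


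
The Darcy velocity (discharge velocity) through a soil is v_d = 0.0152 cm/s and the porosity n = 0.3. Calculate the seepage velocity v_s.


Using v_s = v_d / n
v_s = 0.0152 / 0.3
v_s = 0.05067 cm/s


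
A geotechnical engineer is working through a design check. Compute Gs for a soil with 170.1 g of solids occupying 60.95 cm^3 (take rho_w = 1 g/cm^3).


Result: 2.791

Derivation:
Using Gs = m_s / (V_s * rho_w)
Since rho_w = 1 g/cm^3:
Gs = 170.1 / 60.95
Gs = 2.791


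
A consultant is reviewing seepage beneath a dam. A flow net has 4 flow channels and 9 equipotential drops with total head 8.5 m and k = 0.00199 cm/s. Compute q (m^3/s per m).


Convert k to m/s for unit consistency with H:
k = 0.00199 cm/s = 0.00199 / 100 m/s = 1.99e-05 m/s
Using q = k * H * Nf / Nd
Nf / Nd = 4 / 9 = 0.4444
q = 1.99e-05 * 8.5 * 0.4444
q = 7.518e-05 m^3/s per m


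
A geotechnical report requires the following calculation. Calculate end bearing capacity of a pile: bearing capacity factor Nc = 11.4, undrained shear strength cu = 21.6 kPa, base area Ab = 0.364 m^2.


Result: 89.63 kN

Derivation:
Using Qb = Nc * cu * Ab
Qb = 11.4 * 21.6 * 0.364
Qb = 89.63 kN


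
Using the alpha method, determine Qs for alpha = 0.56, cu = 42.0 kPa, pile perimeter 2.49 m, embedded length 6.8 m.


Using Qs = alpha * cu * perimeter * L
Qs = 0.56 * 42.0 * 2.49 * 6.8
Qs = 398.24 kN


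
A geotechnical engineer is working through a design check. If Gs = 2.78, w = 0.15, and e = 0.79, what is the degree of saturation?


Using S = Gs * w / e
S = 2.78 * 0.15 / 0.79
S = 0.5278


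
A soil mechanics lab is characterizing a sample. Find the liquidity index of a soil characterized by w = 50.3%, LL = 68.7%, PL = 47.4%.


Result: 0.136

Derivation:
First compute the plasticity index:
PI = LL - PL = 68.7 - 47.4 = 21.3
Then compute the liquidity index:
LI = (w - PL) / PI
LI = (50.3 - 47.4) / 21.3
LI = 0.136


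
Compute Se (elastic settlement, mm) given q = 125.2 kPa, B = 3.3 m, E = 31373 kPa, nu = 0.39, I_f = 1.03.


Using Se = q * B * (1 - nu^2) * I_f / E
1 - nu^2 = 1 - 0.39^2 = 0.8479
Se = 125.2 * 3.3 * 0.8479 * 1.03 / 31373
Se = 0.011501 m
Convert to mm: Se = 0.011501 * 1000 = 11.501 mm


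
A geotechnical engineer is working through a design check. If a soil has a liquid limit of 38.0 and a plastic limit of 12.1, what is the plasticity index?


Using PI = LL - PL
PI = 38.0 - 12.1
PI = 25.9


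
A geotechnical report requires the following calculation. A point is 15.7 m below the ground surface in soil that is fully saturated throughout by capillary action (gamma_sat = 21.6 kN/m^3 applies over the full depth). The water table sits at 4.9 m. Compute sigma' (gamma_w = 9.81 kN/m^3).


Total stress = gamma_sat * depth
sigma = 21.6 * 15.7 = 339.12 kPa
Pore water pressure u = gamma_w * (depth - d_wt)
u = 9.81 * (15.7 - 4.9) = 105.948 kPa
Effective stress = sigma - u
sigma' = 339.12 - 105.948 = 233.17 kPa


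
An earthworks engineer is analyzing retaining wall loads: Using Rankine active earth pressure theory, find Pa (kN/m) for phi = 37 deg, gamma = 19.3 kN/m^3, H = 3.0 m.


Result: 21.59 kN/m

Derivation:
Compute active earth pressure coefficient:
Ka = tan^2(45 - phi/2) = tan^2(26.5) = 0.248584
Compute active force:
Pa = 0.5 * Ka * gamma * H^2
Pa = 0.5 * 0.248584 * 19.3 * 3.0^2
Pa = 21.59 kN/m


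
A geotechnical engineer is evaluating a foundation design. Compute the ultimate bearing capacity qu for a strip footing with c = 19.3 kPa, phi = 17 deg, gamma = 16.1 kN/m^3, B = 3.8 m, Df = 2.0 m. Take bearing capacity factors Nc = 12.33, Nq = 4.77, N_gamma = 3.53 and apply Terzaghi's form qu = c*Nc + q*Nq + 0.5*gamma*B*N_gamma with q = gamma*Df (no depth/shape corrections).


Compute qu = c*Nc + gamma*Df*Nq + 0.5*gamma*B*N_gamma
Term 1: 19.3 * 12.33 = 237.969
Term 2: 16.1 * 2.0 * 4.77 = 153.594
Term 3: 0.5 * 16.1 * 3.8 * 3.53 = 107.9827
qu = 237.969 + 153.594 + 107.9827
qu = 499.55 kPa


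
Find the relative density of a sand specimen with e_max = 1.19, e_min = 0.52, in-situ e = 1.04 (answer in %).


Using Dr = (e_max - e) / (e_max - e_min) * 100
e_max - e = 1.19 - 1.04 = 0.15
e_max - e_min = 1.19 - 0.52 = 0.67
Dr = 0.15 / 0.67 * 100
Dr = 22.39 %


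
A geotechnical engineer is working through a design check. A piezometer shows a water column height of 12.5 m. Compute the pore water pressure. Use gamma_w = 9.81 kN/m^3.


Using u = gamma_w * h_w
u = 9.81 * 12.5
u = 122.62 kPa


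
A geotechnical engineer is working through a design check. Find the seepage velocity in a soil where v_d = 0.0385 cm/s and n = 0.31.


Using v_s = v_d / n
v_s = 0.0385 / 0.31
v_s = 0.12419 cm/s


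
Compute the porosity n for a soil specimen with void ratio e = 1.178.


Result: 0.5409

Derivation:
Using the relation n = e / (1 + e)
n = 1.178 / (1 + 1.178)
n = 1.178 / 2.178
n = 0.5409


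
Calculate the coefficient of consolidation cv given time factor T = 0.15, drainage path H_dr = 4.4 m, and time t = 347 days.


Result: 0.00837 m^2/day

Derivation:
Using cv = T * H_dr^2 / t
H_dr^2 = 4.4^2 = 19.36
cv = 0.15 * 19.36 / 347
cv = 0.00837 m^2/day


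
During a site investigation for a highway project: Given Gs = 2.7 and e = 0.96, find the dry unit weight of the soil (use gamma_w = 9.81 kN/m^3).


Using gamma_d = Gs * gamma_w / (1 + e)
gamma_d = 2.7 * 9.81 / (1 + 0.96)
gamma_d = 2.7 * 9.81 / 1.96
gamma_d = 13.514 kN/m^3


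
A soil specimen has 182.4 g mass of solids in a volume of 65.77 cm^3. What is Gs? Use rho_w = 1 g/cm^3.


Using Gs = m_s / (V_s * rho_w)
Since rho_w = 1 g/cm^3:
Gs = 182.4 / 65.77
Gs = 2.773


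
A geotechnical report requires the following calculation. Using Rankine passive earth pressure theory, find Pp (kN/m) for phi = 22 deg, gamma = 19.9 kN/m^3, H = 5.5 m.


Compute passive earth pressure coefficient:
Kp = tan^2(45 + phi/2) = tan^2(56.0) = 2.197987
Compute passive force:
Pp = 0.5 * Kp * gamma * H^2
Pp = 0.5 * 2.197987 * 19.9 * 5.5^2
Pp = 661.57 kN/m


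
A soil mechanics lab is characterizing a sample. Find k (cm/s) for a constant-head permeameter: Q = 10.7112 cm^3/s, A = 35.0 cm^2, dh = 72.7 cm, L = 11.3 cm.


Compute hydraulic gradient:
i = dh / L = 72.7 / 11.3 = 6.43363
Then apply Darcy's law:
k = Q / (A * i)
k = 10.7112 / (35.0 * 6.43363)
k = 10.7112 / 225.177
k = 0.047568 cm/s


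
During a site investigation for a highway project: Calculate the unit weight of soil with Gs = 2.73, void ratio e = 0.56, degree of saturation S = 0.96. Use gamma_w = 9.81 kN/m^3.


Using gamma = gamma_w * (Gs + S*e) / (1 + e)
Numerator: Gs + S*e = 2.73 + 0.96*0.56 = 3.2676
Denominator: 1 + e = 1 + 0.56 = 1.56
gamma = 9.81 * 3.2676 / 1.56
gamma = 20.548 kN/m^3


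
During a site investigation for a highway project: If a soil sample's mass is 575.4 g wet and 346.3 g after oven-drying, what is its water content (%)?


Using w = (m_wet - m_dry) / m_dry * 100
m_wet - m_dry = 575.4 - 346.3 = 229.1 g
w = 229.1 / 346.3 * 100
w = 66.16 %


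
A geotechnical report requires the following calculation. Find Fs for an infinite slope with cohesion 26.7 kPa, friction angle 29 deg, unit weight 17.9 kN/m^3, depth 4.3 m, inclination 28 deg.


Result: 1.879

Derivation:
Using Fs = c / (gamma*H*sin(beta)*cos(beta)) + tan(phi)/tan(beta)
Cohesion contribution = 26.7 / (17.9*4.3*sin(28)*cos(28))
Cohesion contribution = 0.836846
Friction contribution = tan(29)/tan(28) = 1.0425
Fs = 0.836846 + 1.0425
Fs = 1.879


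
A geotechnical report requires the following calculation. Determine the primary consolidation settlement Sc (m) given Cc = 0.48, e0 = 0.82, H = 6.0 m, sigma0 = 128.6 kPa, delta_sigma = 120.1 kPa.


Using Sc = Cc * H / (1 + e0) * log10((sigma0 + delta_sigma) / sigma0)
Stress ratio = (128.6 + 120.1) / 128.6 = 1.9339
log10(1.9339) = 0.286435
Cc * H / (1 + e0) = 0.48 * 6.0 / (1 + 0.82) = 1.58242
Sc = 1.58242 * 0.286435
Sc = 0.4533 m


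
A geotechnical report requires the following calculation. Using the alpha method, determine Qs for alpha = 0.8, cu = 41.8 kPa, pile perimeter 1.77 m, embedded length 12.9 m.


Using Qs = alpha * cu * perimeter * L
Qs = 0.8 * 41.8 * 1.77 * 12.9
Qs = 763.54 kN


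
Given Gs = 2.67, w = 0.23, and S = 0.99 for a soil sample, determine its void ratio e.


Using the relation e = Gs * w / S
e = 2.67 * 0.23 / 0.99
e = 0.6203


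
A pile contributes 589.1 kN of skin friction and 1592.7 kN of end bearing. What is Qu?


Result: 2181.8 kN

Derivation:
Using Qu = Qf + Qb
Qu = 589.1 + 1592.7
Qu = 2181.8 kN


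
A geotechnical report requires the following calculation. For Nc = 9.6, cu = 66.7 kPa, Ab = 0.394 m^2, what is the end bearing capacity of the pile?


Using Qb = Nc * cu * Ab
Qb = 9.6 * 66.7 * 0.394
Qb = 252.29 kN


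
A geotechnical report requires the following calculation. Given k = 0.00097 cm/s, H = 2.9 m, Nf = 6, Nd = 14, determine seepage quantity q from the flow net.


Convert k to m/s for unit consistency with H:
k = 0.00097 cm/s = 0.00097 / 100 m/s = 9.7e-06 m/s
Using q = k * H * Nf / Nd
Nf / Nd = 6 / 14 = 0.4286
q = 9.7e-06 * 2.9 * 0.4286
q = 1.206e-05 m^3/s per m


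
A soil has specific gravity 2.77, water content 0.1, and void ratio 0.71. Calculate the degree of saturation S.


Result: 0.3901

Derivation:
Using S = Gs * w / e
S = 2.77 * 0.1 / 0.71
S = 0.3901


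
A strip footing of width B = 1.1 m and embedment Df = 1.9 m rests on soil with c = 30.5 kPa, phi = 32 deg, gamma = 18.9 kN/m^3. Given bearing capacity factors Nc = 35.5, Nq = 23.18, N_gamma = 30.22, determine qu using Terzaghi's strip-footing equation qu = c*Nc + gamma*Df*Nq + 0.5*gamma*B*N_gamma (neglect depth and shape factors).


Compute qu = c*Nc + gamma*Df*Nq + 0.5*gamma*B*N_gamma
Term 1: 30.5 * 35.5 = 1082.75
Term 2: 18.9 * 1.9 * 23.18 = 832.3938
Term 3: 0.5 * 18.9 * 1.1 * 30.22 = 314.1369
qu = 1082.75 + 832.3938 + 314.1369
qu = 2229.28 kPa


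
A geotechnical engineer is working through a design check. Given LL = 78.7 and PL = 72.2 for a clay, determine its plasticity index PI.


Result: 6.5

Derivation:
Using PI = LL - PL
PI = 78.7 - 72.2
PI = 6.5


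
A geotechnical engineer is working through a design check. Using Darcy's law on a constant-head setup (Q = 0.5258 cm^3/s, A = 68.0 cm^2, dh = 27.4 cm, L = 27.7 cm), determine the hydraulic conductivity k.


Result: 0.007817 cm/s

Derivation:
Compute hydraulic gradient:
i = dh / L = 27.4 / 27.7 = 0.98917
Then apply Darcy's law:
k = Q / (A * i)
k = 0.5258 / (68.0 * 0.98917)
k = 0.5258 / 67.2635
k = 0.007817 cm/s
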